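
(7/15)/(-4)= -7/60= -0.12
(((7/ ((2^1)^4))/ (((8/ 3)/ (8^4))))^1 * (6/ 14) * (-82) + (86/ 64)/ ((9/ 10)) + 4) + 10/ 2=-3399193/ 144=-23605.51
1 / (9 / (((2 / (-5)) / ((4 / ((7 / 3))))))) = -7 / 270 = -0.03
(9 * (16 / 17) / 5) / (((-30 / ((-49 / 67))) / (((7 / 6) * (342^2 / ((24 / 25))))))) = 6686442 / 1139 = 5870.45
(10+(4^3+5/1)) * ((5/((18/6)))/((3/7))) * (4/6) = 5530/27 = 204.81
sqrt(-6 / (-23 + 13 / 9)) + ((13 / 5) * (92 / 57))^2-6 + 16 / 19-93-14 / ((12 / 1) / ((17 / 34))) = -80.60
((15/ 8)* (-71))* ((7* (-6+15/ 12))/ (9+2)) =141645/ 352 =402.40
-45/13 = -3.46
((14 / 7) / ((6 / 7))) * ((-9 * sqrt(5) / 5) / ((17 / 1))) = -21 * sqrt(5) / 85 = -0.55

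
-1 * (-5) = 5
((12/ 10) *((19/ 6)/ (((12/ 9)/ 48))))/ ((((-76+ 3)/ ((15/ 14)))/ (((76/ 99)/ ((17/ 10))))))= -0.91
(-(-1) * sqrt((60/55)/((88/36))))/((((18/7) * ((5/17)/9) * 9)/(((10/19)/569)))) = 119 * sqrt(6)/356763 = 0.00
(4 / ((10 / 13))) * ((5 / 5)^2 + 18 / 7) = 130 / 7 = 18.57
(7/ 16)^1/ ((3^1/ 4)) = 7/ 12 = 0.58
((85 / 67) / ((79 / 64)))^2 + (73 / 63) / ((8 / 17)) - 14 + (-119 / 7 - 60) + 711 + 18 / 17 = 149923440537121 / 240039794232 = 624.58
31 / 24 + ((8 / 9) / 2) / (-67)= 6199 / 4824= 1.29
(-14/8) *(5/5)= -7/4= -1.75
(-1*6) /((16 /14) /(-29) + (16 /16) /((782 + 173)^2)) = 370282150 /2431999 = 152.25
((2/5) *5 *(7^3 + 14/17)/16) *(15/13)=87675/1768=49.59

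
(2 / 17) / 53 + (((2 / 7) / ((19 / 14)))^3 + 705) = 4356942477 / 6179959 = 705.01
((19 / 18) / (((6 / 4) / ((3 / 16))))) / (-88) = -19 / 12672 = -0.00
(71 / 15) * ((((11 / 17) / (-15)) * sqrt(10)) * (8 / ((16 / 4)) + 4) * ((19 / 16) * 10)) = -46.00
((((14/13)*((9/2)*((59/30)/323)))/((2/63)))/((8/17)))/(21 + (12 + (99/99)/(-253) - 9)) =19748421/239925920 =0.08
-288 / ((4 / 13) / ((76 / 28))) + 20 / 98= -124478 / 49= -2540.37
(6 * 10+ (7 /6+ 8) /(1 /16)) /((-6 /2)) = -620 /9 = -68.89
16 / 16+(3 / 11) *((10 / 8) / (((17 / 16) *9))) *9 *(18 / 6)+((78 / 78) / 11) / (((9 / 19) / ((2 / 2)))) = 3626 / 1683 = 2.15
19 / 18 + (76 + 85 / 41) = 79.13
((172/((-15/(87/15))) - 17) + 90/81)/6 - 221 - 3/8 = -1269581/5400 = -235.11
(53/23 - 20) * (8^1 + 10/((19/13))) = -114774/437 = -262.64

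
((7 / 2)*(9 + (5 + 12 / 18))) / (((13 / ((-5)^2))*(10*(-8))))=-385 / 312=-1.23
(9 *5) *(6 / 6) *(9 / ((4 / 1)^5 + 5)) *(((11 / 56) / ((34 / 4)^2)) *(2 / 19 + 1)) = 4455 / 3766826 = 0.00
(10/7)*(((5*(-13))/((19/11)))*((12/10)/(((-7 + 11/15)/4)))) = 257400/6251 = 41.18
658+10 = 668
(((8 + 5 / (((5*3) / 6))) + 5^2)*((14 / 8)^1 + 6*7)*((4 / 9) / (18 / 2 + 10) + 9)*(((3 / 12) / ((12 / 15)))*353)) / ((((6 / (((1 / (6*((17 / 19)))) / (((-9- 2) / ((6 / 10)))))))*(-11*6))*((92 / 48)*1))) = 3336158875 / 163506816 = 20.40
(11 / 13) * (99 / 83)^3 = 10673289 / 7433231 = 1.44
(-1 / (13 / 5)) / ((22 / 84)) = -210 / 143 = -1.47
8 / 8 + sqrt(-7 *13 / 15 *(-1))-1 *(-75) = 78.46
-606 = -606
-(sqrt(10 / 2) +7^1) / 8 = -7 / 8 - sqrt(5) / 8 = -1.15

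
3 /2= 1.50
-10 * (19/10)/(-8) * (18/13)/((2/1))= 171/104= 1.64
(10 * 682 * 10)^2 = 4651240000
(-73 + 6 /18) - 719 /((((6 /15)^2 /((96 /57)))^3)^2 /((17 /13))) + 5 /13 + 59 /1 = -2346816024369766358 /1834789359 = -1279065639.26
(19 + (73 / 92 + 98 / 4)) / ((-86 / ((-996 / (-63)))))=-338225 / 41538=-8.14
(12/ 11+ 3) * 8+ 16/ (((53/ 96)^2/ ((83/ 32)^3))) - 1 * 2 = 58505797/ 61798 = 946.73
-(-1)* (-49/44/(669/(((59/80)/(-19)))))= 2891/44742720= 0.00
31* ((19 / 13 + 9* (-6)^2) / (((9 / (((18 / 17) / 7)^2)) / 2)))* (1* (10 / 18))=5246440 / 184093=28.50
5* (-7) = -35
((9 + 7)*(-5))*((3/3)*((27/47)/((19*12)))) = -180/893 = -0.20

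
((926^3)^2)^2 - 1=397495155639882245867698528490622975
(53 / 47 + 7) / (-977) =-382 / 45919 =-0.01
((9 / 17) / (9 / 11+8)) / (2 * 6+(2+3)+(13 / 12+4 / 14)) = 8316 / 2544407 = 0.00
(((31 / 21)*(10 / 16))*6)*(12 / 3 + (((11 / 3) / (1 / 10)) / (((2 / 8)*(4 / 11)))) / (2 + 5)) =100285 / 294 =341.11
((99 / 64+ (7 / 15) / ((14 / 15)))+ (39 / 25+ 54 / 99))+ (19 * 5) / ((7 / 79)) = 132599567 / 123200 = 1076.30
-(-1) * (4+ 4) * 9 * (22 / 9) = 176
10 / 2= 5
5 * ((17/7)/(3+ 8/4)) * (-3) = -51/7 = -7.29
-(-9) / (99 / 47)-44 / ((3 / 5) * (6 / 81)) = -10843 / 11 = -985.73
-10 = -10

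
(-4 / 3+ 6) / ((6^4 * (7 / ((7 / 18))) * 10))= 7 / 349920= 0.00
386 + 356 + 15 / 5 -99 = 646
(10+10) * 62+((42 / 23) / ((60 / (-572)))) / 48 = 3421399 / 2760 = 1239.64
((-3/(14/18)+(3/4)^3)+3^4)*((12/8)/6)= 34749/1792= 19.39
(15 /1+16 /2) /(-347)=-23 /347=-0.07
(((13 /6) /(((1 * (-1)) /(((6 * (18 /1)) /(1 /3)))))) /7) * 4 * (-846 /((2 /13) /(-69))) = -1065442248 /7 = -152206035.43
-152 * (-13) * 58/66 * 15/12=71630/33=2170.61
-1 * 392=-392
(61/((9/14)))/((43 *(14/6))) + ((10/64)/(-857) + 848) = 3003311291/3537696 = 848.95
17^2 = 289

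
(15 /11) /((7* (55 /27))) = 81 /847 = 0.10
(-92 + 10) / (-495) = 82 / 495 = 0.17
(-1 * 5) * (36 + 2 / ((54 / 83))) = -5275 / 27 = -195.37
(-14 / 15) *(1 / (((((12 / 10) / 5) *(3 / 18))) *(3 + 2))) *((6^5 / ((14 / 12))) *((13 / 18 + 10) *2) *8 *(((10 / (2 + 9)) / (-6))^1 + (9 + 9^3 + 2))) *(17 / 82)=-369126673920 / 451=-818462691.62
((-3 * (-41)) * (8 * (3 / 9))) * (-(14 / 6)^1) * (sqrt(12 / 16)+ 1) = -2296 / 3 - 1148 * sqrt(3) / 3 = -1428.13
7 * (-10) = -70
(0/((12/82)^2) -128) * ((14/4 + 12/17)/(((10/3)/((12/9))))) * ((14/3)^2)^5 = -1054860161.94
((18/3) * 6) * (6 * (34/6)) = 1224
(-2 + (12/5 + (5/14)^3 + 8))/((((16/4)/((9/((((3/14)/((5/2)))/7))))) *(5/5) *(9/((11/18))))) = 1274603/12096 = 105.37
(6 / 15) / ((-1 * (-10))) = 1 / 25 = 0.04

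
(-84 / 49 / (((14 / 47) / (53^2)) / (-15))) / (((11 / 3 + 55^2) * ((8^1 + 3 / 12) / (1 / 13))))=23764140 / 31832801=0.75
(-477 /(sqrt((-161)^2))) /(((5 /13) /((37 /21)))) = -76479 /5635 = -13.57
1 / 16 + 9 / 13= 157 / 208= 0.75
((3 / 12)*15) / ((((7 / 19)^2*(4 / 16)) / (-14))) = -10830 / 7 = -1547.14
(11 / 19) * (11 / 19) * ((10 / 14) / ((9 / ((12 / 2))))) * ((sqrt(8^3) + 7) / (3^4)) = 0.06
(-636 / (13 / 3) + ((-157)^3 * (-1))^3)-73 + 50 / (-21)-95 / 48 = 253150914953758631553179 / 4368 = 57955795548021664732.87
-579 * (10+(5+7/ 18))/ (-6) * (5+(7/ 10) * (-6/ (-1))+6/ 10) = 14553.27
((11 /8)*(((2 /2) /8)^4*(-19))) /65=-209 /2129920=-0.00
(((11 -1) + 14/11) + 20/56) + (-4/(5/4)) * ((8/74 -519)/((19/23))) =1094341093/541310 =2021.65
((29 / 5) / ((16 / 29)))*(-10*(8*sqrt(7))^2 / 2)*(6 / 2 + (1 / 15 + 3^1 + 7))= -4615408 / 15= -307693.87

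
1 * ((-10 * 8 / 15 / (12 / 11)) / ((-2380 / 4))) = 44 / 5355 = 0.01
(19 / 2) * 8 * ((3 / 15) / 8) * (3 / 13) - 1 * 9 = -1113 / 130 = -8.56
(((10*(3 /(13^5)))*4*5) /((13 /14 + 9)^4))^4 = 282262752580094499225600000000 /369065840492681520240521270747449249940016387204083836561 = 0.00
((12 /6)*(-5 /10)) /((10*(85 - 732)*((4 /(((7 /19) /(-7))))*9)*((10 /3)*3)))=-1 /44254800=-0.00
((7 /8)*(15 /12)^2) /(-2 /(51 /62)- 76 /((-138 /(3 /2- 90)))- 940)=-0.00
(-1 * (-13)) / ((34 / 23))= 299 / 34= 8.79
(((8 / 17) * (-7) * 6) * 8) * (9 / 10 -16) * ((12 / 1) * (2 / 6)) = 811776 / 85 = 9550.31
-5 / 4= -1.25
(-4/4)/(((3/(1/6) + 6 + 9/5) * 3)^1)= -5/387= -0.01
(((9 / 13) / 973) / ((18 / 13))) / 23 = 1 / 44758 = 0.00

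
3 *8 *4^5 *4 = 98304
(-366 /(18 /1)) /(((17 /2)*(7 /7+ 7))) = -61 /204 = -0.30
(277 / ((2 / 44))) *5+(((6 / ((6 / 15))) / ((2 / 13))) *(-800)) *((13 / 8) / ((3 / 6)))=-223030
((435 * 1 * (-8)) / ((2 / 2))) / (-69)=1160 / 23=50.43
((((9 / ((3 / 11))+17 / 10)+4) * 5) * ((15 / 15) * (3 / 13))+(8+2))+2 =1473 / 26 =56.65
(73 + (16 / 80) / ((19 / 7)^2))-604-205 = -1328431 / 1805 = -735.97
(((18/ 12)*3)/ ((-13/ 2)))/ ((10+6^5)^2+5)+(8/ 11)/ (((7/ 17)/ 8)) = 285811584217/ 20227474267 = 14.13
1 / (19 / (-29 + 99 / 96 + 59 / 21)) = -16907 / 12768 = -1.32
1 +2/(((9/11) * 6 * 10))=281/270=1.04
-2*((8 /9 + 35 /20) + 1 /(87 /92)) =-3859 /522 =-7.39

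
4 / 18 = 2 / 9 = 0.22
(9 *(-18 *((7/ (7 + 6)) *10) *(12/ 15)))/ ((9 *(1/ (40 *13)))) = -40320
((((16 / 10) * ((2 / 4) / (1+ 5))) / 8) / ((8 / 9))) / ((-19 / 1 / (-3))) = 9 / 3040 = 0.00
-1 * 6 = -6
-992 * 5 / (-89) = 4960 / 89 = 55.73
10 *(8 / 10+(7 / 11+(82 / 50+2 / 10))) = 1802 / 55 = 32.76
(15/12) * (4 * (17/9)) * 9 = 85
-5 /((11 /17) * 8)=-85 /88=-0.97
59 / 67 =0.88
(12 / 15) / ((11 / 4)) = 16 / 55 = 0.29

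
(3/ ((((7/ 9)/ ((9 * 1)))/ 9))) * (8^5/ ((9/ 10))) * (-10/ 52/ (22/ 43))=-4279910400/ 1001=-4275634.77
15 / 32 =0.47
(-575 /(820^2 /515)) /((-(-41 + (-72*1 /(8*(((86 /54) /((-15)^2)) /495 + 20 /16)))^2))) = 2677860642431600605 /65905607240886728176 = 0.04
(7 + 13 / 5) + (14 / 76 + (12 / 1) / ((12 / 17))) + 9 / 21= 36193 / 1330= 27.21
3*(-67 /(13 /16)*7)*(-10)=225120 /13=17316.92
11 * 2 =22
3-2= 1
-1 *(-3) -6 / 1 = -3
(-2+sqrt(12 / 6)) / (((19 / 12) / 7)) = -168 / 19+84*sqrt(2) / 19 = -2.59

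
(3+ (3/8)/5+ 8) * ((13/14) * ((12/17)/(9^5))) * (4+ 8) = 5759/3903795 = 0.00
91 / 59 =1.54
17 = 17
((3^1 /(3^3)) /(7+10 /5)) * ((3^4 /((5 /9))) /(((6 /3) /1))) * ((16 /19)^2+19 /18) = 11467 /7220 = 1.59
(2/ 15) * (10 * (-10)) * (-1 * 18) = 240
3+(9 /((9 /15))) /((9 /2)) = 6.33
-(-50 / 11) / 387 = 0.01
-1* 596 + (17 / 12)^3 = -1024975 / 1728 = -593.16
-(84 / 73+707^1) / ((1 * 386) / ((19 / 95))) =-10339 / 28178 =-0.37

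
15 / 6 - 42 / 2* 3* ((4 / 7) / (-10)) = 61 / 10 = 6.10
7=7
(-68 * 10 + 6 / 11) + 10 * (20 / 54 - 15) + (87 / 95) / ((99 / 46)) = -23286554 / 28215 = -825.33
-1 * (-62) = 62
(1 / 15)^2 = 1 / 225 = 0.00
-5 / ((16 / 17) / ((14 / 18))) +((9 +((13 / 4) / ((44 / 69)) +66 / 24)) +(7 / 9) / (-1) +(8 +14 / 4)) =9281 / 396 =23.44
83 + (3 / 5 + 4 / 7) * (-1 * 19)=2126 / 35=60.74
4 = 4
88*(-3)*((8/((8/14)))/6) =-616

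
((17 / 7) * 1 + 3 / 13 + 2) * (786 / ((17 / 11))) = 3665904 / 1547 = 2369.69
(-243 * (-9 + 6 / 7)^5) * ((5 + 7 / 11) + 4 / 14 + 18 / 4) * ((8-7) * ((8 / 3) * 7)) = 1692432825.51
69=69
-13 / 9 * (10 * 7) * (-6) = 1820 / 3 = 606.67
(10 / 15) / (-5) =-2 / 15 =-0.13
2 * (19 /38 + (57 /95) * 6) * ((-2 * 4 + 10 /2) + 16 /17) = -287 /17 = -16.88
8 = 8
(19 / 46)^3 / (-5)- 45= -21907459 / 486680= -45.01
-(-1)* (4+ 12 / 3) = 8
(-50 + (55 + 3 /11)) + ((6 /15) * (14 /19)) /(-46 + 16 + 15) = 82342 /15675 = 5.25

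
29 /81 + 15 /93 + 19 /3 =17207 /2511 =6.85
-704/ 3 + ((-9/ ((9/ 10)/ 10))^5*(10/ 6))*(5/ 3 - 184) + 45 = 27349999998293/ 9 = 3038888888699.22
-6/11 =-0.55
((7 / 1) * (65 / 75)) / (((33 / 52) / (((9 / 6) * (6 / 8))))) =1183 / 110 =10.75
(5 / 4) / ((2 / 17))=85 / 8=10.62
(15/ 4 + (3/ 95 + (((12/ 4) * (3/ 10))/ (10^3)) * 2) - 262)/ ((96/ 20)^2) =-24530579/ 2188800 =-11.21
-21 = -21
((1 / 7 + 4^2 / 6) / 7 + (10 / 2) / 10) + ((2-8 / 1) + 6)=265 / 294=0.90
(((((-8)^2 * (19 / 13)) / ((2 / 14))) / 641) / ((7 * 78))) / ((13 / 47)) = 28576 / 4224831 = 0.01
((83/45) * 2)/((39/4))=664/1755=0.38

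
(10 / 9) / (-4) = -5 / 18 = -0.28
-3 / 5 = -0.60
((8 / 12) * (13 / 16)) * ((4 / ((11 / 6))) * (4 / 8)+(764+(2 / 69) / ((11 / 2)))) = 1887301 / 4554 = 414.43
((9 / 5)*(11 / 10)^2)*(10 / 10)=1089 / 500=2.18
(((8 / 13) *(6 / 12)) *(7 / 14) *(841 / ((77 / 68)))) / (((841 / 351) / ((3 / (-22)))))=-5508 / 847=-6.50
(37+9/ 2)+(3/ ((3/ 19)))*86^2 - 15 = 281101/ 2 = 140550.50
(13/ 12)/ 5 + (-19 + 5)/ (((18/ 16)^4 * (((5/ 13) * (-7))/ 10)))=4288271/ 131220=32.68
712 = 712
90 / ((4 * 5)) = 9 / 2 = 4.50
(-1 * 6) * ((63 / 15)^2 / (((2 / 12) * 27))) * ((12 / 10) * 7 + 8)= -48216 / 125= -385.73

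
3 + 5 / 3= 14 / 3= 4.67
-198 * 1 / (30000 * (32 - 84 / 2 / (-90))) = -99 / 487000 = -0.00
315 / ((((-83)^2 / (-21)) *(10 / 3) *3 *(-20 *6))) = 441 / 551120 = 0.00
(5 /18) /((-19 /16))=-40 /171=-0.23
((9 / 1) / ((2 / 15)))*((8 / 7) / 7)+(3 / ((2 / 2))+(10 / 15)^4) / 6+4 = 370387 / 23814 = 15.55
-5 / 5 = -1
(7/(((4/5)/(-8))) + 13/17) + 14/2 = -1058/17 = -62.24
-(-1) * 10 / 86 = 5 / 43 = 0.12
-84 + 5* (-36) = -264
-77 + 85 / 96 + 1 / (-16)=-7313 / 96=-76.18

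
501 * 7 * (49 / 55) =171843 / 55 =3124.42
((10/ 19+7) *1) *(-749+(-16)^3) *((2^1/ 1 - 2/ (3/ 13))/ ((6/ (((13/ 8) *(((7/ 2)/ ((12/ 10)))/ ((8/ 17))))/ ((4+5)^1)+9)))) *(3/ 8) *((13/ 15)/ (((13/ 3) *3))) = 850157165/ 82944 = 10249.77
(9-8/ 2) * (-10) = -50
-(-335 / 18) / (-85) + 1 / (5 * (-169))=-56921 / 258570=-0.22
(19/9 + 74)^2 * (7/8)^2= 22992025/5184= 4435.19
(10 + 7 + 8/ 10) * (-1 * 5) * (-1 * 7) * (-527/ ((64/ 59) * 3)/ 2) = -19370939/ 384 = -50445.15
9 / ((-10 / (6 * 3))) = -81 / 5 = -16.20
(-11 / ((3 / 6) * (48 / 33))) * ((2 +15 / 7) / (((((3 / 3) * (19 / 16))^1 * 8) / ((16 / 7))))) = -14036 / 931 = -15.08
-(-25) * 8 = 200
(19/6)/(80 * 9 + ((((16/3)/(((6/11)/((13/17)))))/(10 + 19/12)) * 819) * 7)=44897/62676576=0.00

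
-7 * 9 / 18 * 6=-21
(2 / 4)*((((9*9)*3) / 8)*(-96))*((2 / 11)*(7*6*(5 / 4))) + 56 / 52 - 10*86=-2112996 / 143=-14776.20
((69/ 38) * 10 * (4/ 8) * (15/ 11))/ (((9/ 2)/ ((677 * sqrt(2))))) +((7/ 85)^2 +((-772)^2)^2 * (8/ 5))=389275 * sqrt(2)/ 209 +4106076490639409/ 7225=568315087843.66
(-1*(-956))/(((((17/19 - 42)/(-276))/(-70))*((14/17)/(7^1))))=-2982892080/781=-3819324.05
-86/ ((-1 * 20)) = 43/ 10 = 4.30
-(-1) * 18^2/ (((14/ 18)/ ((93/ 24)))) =22599/ 14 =1614.21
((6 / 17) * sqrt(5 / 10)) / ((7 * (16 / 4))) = 3 * sqrt(2) / 476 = 0.01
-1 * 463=-463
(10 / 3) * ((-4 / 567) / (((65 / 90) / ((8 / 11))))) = -640 / 27027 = -0.02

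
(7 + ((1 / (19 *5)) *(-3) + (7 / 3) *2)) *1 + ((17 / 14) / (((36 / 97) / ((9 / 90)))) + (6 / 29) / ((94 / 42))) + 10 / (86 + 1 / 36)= 13628204777 / 1119731760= 12.17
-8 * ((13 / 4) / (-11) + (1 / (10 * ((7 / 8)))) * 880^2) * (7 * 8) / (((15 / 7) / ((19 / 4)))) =-4833891916 / 55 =-87888943.93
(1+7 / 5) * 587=7044 / 5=1408.80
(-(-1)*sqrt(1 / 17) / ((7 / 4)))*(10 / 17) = 40*sqrt(17) / 2023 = 0.08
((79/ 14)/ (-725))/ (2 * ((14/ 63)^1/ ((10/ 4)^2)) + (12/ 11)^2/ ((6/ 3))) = -86031/ 7363216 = -0.01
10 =10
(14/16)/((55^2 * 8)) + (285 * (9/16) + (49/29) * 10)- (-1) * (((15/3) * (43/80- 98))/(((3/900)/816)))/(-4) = 167442193682703/5614400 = 29823702.21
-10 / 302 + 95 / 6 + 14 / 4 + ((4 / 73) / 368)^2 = 394350007861 / 20432409168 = 19.30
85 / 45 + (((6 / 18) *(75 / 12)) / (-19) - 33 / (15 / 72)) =-535643 / 3420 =-156.62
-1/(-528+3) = 1/525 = 0.00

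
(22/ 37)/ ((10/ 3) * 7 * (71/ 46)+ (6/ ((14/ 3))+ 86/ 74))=10626/ 687361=0.02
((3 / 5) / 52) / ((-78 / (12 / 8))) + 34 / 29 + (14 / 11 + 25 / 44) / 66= 56934023 / 47441680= 1.20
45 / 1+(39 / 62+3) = 48.63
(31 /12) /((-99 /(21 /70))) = -31 /3960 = -0.01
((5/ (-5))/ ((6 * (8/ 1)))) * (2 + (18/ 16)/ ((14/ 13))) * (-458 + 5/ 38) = 5933059/ 204288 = 29.04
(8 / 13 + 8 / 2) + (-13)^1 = -109 / 13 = -8.38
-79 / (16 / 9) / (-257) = 711 / 4112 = 0.17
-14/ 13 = -1.08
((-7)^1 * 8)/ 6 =-28/ 3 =-9.33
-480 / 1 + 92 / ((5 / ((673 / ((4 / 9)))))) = 136911 / 5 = 27382.20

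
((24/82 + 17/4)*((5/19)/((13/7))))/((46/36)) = 234675/465842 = 0.50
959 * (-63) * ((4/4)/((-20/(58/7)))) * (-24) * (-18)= 54064584/5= 10812916.80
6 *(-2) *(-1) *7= 84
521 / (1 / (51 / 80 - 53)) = -2182469 / 80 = -27280.86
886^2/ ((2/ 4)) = 1569992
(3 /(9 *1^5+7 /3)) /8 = 9 /272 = 0.03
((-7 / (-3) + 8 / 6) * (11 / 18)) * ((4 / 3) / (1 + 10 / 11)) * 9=2662 / 189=14.08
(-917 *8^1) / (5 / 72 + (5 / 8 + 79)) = -264096 / 2869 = -92.05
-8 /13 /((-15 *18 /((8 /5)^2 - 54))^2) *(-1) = 3307592 /148078125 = 0.02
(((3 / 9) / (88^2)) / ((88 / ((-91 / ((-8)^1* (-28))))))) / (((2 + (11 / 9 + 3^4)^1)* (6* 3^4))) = -13 / 2677825142784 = -0.00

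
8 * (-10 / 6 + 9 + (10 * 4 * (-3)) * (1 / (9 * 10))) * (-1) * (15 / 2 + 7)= -696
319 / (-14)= -319 / 14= -22.79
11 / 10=1.10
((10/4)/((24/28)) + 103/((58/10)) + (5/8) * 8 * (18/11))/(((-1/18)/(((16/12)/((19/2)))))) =-441860/6061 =-72.90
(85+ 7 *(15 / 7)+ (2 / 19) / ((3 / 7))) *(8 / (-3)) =-45712 / 171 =-267.32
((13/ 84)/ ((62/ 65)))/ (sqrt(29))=845*sqrt(29)/ 151032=0.03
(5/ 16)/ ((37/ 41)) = 205/ 592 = 0.35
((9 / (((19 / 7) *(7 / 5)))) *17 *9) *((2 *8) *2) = 220320 / 19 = 11595.79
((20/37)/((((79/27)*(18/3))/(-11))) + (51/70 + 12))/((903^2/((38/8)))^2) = 101685397/241855144579671840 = 0.00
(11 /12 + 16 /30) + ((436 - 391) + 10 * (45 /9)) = 1929 /20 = 96.45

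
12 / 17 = 0.71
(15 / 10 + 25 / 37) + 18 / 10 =1471 / 370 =3.98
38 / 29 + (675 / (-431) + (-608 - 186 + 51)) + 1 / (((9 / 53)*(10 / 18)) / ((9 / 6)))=-90912199 / 124990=-727.36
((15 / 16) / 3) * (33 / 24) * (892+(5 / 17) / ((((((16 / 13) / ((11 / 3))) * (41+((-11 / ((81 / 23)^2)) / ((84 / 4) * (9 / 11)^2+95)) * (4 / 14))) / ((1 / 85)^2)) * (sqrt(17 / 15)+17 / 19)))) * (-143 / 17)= -363116368548519161865575 / 112626643129555621888- 4101107001780789 * sqrt(255) / 1914652933202445572096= -3224.07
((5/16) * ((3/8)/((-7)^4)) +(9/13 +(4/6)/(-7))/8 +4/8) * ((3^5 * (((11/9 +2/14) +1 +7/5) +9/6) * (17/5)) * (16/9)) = 15536353669/3495856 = 4444.22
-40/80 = -1/2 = -0.50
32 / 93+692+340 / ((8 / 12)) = 111818 / 93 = 1202.34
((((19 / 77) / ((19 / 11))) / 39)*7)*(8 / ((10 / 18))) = 24 / 65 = 0.37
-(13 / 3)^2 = -169 / 9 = -18.78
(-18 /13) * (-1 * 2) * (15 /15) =36 /13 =2.77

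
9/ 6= 3/ 2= 1.50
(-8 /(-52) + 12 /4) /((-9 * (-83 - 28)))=41 /12987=0.00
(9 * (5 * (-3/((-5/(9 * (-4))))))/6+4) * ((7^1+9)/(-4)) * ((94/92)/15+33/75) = 553948/1725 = 321.13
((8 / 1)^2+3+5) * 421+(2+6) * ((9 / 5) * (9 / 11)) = 30323.78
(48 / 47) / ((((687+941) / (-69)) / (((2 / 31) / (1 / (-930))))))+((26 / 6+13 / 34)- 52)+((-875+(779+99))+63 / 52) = -2053335181 / 50730108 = -40.48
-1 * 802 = -802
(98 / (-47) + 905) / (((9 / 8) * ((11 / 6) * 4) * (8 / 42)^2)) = 6238239 / 2068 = 3016.56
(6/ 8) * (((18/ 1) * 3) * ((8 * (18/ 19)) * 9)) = 52488/ 19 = 2762.53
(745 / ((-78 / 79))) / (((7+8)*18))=-11771 / 4212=-2.79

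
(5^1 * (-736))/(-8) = 460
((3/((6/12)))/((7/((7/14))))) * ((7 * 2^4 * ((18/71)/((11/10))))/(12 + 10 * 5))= 4320/24211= 0.18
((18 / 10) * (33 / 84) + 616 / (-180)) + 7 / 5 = -1657 / 1260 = -1.32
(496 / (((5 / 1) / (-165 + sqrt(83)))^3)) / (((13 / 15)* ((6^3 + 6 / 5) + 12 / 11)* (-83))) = 824439792 / 719693-223035824* sqrt(83) / 10795395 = 957.32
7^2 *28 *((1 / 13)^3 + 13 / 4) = 9797795 / 2197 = 4459.62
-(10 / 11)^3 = -0.75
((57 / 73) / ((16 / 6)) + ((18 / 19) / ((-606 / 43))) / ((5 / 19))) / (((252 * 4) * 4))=0.00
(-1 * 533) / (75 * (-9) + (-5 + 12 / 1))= 533 / 668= 0.80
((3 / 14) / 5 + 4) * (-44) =-6226 / 35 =-177.89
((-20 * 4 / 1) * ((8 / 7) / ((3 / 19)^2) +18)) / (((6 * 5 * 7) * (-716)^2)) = -2011 / 42390243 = -0.00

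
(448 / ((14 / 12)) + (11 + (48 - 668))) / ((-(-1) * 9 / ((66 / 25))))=-66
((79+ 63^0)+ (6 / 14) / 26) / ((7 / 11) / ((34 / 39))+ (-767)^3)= -2723281 / 15356741917699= -0.00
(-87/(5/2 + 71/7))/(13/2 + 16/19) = -15428/16461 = -0.94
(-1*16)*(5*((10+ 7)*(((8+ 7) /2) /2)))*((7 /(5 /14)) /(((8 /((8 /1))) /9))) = -899640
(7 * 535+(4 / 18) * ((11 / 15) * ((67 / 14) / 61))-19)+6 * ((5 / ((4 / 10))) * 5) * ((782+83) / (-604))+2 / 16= 222073007101 / 69635160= 3189.09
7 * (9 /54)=7 /6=1.17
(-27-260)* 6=-1722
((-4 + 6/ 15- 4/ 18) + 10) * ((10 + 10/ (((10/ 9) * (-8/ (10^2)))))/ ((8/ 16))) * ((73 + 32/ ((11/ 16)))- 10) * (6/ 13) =-27469180/ 429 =-64030.72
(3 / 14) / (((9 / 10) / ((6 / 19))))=10 / 133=0.08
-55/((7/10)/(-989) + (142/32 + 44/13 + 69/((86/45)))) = -56570800/45180587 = -1.25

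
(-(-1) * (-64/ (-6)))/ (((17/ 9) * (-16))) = -6/ 17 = -0.35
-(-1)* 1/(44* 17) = 1/748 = 0.00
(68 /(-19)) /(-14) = 0.26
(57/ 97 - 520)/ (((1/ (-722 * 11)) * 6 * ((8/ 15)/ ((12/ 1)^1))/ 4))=6002126790/ 97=61877595.77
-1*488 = -488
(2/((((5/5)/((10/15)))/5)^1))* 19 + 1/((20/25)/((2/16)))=12175/96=126.82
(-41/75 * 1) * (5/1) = -41/15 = -2.73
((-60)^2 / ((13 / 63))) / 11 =226800 / 143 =1586.01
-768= -768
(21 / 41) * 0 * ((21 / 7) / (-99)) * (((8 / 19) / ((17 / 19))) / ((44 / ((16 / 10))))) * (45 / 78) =0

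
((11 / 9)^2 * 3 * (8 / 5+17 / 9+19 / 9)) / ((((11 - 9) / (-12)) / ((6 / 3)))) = -13552 / 45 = -301.16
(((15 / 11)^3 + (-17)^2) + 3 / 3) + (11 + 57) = 479873 / 1331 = 360.54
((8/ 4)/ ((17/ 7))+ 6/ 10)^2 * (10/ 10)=14641/ 7225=2.03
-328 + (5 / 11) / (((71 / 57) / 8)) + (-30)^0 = -253107 / 781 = -324.08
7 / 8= 0.88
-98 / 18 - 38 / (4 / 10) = -904 / 9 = -100.44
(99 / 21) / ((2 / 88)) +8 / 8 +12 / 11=16133 / 77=209.52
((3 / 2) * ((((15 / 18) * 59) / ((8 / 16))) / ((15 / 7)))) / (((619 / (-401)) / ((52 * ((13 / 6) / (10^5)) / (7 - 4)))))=-27988597 / 1671300000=-0.02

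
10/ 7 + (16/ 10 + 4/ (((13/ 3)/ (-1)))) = 958/ 455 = 2.11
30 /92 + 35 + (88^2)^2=2758600281 /46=59969571.33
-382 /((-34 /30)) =5730 /17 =337.06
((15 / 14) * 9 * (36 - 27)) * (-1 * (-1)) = 1215 / 14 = 86.79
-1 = -1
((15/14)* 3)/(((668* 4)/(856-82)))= 0.93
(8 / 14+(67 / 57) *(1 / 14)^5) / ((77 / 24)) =0.18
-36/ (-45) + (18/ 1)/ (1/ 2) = 184/ 5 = 36.80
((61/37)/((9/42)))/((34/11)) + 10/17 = 5807/1887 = 3.08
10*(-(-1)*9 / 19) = 90 / 19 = 4.74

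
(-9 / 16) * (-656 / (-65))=-369 / 65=-5.68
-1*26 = -26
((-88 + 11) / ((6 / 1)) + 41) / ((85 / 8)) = 676 / 255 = 2.65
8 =8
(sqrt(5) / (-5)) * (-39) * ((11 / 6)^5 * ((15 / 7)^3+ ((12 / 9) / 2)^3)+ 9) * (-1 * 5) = -204955635859 * sqrt(5) / 24004512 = -19092.02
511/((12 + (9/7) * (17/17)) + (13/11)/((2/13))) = 78694/3229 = 24.37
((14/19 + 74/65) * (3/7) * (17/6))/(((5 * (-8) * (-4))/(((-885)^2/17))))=18139491/27664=655.71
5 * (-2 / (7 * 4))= -5 / 14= -0.36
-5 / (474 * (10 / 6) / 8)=-4 / 79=-0.05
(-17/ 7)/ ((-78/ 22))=187/ 273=0.68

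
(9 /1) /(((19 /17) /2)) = 306 /19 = 16.11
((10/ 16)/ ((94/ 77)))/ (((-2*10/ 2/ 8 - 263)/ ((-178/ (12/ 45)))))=73425/ 56776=1.29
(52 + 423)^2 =225625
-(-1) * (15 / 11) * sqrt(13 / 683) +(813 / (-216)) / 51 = -271 / 3672 +15 * sqrt(8879) / 7513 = 0.11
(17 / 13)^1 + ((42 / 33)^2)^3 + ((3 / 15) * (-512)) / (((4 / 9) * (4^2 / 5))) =-1530180591 / 23030293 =-66.44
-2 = -2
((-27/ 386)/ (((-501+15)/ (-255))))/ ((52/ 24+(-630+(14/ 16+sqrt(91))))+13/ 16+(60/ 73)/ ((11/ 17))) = 10523282880* sqrt(91)/ 111932647984964857+6575742669100/ 111932647984964857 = 0.00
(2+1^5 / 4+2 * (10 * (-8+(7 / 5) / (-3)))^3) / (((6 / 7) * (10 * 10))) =-917673883 / 64800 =-14161.63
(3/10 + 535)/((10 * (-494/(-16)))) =10706/6175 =1.73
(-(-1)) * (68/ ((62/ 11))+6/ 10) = 1963/ 155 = 12.66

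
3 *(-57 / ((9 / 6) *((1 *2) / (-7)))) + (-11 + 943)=1331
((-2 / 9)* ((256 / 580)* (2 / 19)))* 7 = -1792 / 24795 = -0.07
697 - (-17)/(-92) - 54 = 59139/92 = 642.82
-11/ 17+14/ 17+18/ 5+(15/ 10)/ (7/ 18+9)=3.94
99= 99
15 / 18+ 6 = 41 / 6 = 6.83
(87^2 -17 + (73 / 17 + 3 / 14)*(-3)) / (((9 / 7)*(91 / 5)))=8970785 / 27846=322.16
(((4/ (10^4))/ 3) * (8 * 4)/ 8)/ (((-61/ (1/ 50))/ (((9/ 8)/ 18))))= -1/ 91500000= -0.00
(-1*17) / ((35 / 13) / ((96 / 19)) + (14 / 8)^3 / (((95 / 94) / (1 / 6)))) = -12.00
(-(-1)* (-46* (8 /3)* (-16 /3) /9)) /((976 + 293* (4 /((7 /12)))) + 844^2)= 2576 /25349193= 0.00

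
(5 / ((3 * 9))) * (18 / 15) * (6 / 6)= 2 / 9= 0.22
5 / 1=5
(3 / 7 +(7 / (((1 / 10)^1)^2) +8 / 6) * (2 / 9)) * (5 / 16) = 147685 / 3024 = 48.84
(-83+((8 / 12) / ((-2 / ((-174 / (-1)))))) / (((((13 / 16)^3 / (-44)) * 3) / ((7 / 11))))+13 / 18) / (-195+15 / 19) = -696495673 / 145924740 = -4.77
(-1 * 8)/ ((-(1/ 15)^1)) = 120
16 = 16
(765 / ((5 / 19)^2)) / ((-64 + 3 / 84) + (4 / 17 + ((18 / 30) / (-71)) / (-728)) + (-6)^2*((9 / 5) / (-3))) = -6933288024 / 53555881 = -129.46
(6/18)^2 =1/9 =0.11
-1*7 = -7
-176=-176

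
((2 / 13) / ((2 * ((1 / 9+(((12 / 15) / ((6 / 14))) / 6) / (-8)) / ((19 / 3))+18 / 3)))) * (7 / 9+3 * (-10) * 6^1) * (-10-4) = 1225880 / 38181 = 32.11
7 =7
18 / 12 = 3 / 2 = 1.50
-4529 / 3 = -1509.67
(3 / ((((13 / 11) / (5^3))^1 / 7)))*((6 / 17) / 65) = 34650 / 2873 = 12.06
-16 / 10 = -8 / 5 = -1.60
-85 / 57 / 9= -0.17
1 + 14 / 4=9 / 2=4.50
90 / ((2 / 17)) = 765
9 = 9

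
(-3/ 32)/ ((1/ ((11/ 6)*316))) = -869/ 16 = -54.31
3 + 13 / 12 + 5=109 / 12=9.08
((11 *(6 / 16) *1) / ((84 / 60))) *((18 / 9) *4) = 165 / 7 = 23.57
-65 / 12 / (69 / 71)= -4615 / 828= -5.57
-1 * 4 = -4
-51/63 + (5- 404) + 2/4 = -16771/42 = -399.31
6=6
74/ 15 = 4.93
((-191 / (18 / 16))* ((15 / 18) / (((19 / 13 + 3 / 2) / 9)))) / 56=-12415 / 1617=-7.68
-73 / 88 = -0.83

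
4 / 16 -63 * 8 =-2015 / 4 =-503.75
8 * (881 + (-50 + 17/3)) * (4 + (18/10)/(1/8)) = 123157.33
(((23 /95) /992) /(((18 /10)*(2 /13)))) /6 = 299 /2035584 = 0.00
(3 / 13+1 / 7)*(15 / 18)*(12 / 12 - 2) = -0.31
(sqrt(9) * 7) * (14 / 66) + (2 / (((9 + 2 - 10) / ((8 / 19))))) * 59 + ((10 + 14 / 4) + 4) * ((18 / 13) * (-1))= 81260 / 2717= 29.91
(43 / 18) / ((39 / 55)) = 2365 / 702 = 3.37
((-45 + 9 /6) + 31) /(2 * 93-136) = -1 /4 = -0.25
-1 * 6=-6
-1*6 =-6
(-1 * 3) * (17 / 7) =-51 / 7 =-7.29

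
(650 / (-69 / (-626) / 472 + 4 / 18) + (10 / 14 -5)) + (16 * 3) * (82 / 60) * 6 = 1054747026 / 318535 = 3311.24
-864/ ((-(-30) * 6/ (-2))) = 48/ 5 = 9.60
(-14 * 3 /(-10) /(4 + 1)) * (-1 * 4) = -84 /25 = -3.36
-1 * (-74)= 74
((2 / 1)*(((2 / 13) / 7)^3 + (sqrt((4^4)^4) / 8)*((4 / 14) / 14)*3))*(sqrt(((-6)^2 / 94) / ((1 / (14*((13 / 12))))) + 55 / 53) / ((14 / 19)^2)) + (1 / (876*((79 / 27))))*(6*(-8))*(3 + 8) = -1188 / 5767 + 68220753316*sqrt(42481514) / 91980122689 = 4833.97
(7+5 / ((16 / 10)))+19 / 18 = 805 / 72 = 11.18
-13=-13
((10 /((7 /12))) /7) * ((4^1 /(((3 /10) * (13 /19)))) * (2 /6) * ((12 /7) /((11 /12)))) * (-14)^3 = -11673600 /143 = -81633.57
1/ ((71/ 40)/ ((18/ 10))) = 1.01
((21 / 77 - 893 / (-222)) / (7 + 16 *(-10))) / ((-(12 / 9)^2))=617 / 39072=0.02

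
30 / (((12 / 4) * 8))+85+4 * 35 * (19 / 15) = 3163 / 12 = 263.58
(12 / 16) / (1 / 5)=15 / 4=3.75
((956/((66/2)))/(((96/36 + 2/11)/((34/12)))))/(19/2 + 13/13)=8126/2961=2.74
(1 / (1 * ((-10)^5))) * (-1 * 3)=3 / 100000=0.00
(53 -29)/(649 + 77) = 4/121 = 0.03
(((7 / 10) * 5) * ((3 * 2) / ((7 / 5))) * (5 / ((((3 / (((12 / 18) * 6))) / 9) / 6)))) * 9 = 48600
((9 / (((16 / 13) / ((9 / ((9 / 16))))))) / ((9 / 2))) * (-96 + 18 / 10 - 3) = -12636 / 5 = -2527.20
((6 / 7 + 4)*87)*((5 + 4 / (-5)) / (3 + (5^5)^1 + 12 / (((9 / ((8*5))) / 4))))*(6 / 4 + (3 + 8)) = 66555 / 10024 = 6.64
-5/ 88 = -0.06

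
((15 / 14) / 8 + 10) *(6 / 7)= 3405 / 392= 8.69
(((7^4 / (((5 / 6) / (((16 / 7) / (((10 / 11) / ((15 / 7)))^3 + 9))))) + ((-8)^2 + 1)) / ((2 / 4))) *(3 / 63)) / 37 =2.03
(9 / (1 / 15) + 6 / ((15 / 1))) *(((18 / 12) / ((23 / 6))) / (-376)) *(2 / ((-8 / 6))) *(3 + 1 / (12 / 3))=237627 / 345920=0.69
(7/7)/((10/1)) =1/10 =0.10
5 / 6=0.83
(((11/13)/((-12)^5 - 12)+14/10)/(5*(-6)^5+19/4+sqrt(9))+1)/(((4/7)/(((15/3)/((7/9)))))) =943095835329/83833760218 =11.25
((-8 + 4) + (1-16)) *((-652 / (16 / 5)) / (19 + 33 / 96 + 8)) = 24776 / 175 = 141.58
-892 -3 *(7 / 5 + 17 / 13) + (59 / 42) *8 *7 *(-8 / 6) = -587932 / 585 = -1005.01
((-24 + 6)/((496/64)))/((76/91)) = -1638/589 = -2.78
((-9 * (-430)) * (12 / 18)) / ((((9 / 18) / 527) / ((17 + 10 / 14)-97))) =-1509222600 / 7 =-215603228.57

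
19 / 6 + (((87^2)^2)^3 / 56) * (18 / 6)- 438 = 1692285139813479053489677 / 168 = 10073125832223089604105.22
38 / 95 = 0.40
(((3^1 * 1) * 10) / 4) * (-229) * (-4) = 6870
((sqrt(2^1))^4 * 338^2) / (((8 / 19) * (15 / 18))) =6511908 / 5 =1302381.60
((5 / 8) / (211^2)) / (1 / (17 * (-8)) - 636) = -85 / 3850932937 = -0.00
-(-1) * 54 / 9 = 6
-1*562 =-562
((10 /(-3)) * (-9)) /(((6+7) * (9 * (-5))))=-2 /39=-0.05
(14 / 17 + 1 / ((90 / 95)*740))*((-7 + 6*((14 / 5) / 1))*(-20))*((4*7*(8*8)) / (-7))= 1171628416 / 28305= 41392.98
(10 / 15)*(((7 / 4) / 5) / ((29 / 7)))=49 / 870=0.06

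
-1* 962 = -962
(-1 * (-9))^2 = 81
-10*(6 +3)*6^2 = -3240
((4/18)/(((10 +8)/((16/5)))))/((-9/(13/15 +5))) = -1408/54675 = -0.03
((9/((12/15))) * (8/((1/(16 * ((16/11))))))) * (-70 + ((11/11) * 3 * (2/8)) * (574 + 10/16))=8316720/11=756065.45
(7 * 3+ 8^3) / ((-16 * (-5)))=533 / 80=6.66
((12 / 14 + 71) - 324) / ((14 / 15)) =-26475 / 98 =-270.15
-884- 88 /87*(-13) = -75764 /87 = -870.85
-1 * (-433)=433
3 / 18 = 1 / 6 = 0.17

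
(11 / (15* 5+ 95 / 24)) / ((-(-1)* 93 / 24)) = 2112 / 58745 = 0.04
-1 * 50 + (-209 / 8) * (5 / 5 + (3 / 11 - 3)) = -39 / 8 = -4.88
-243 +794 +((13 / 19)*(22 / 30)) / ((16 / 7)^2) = 40207967 / 72960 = 551.10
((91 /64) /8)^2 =8281 /262144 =0.03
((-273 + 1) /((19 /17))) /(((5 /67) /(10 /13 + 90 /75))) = -6421.93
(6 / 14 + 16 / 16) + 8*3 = 178 / 7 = 25.43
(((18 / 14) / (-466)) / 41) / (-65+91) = -0.00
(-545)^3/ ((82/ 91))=-14730954875/ 82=-179645791.16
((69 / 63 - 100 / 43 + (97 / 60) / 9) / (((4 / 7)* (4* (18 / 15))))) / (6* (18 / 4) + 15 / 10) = -170783 / 12705984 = -0.01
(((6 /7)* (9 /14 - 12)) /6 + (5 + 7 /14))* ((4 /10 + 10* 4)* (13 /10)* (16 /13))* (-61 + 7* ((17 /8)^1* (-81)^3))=-1981409545.68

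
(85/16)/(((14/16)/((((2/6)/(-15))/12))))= -17/1512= -0.01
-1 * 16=-16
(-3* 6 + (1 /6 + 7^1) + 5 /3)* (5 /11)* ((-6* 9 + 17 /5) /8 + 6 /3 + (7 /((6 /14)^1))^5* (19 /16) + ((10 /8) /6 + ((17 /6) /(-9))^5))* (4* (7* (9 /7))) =-15845839638060805 /76527504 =-207060714.25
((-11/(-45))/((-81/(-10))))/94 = 11/34263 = 0.00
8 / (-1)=-8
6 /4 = 3 /2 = 1.50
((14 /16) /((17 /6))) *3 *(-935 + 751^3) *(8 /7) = 7624148688 /17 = 448479334.59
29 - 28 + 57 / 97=154 / 97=1.59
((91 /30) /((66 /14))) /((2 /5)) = 637 /396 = 1.61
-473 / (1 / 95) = -44935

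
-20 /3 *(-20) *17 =6800 /3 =2266.67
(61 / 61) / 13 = 1 / 13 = 0.08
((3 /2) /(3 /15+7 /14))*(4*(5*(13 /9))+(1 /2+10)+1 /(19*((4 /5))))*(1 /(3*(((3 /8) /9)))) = 269870 /399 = 676.37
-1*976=-976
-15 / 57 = -5 / 19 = -0.26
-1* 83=-83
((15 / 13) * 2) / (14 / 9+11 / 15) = 1350 / 1339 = 1.01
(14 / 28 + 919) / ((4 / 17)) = 31263 / 8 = 3907.88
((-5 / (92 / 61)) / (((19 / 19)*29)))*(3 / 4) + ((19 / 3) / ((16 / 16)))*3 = 201853 / 10672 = 18.91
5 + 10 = 15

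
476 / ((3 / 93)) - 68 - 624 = 14064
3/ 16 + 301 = 4819/ 16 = 301.19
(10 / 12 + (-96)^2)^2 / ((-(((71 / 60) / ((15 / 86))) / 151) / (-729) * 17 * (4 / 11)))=5445706328723925 / 24424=222965375398.13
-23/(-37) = 23/37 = 0.62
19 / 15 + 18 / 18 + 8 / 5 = 58 / 15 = 3.87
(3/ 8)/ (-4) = -3/ 32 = -0.09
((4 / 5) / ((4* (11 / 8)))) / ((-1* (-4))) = 2 / 55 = 0.04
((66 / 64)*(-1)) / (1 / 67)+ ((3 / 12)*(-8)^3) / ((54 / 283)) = -639281 / 864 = -739.91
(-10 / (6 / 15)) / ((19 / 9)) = -225 / 19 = -11.84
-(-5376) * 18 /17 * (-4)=-387072 /17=-22768.94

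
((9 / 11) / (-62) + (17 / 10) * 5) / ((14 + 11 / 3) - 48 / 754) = 3273114 / 6788969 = 0.48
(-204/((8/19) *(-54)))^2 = 104329/1296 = 80.50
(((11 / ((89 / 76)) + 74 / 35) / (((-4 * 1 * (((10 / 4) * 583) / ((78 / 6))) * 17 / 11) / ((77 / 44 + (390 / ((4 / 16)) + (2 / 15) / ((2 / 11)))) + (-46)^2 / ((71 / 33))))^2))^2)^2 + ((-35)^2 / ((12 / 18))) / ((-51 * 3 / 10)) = 16117629976295416092966837445963133914678116024660509069583978367925698877264017681 / 27719624443109218085921830831504699948341333662670656100000000000000000000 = 581451960.48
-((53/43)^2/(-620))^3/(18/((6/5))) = 22164361129/22598367191131080000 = 0.00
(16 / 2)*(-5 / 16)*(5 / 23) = -25 / 46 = -0.54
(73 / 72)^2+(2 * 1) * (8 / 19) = 184195 / 98496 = 1.87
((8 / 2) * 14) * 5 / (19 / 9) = 2520 / 19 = 132.63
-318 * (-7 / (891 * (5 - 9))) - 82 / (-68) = 2935 / 5049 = 0.58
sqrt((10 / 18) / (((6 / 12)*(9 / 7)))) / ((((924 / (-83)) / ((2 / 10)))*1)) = -83*sqrt(70) / 41580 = -0.02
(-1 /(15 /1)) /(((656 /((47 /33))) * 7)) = -47 /2273040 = -0.00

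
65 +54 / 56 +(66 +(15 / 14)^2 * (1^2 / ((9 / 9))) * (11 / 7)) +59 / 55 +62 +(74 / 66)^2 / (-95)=2793777719 / 14194026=196.83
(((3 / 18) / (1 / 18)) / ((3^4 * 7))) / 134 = 1 / 25326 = 0.00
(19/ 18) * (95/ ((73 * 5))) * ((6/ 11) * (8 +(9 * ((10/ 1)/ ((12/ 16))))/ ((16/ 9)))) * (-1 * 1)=-54511/ 4818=-11.31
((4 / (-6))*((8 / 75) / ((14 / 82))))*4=-2624 / 1575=-1.67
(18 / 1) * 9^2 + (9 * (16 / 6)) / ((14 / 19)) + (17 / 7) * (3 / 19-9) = 195390 / 133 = 1469.10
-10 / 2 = -5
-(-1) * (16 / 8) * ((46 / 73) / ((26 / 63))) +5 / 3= 13439 / 2847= 4.72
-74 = -74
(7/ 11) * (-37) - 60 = -919/ 11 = -83.55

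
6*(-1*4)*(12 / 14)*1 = -144 / 7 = -20.57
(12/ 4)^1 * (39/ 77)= 117/ 77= 1.52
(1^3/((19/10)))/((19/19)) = 10/19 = 0.53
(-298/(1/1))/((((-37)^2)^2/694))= -206812/1874161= -0.11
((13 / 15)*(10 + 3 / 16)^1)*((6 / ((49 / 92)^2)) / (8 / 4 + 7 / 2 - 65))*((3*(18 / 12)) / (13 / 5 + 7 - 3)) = -6725706 / 3142909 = -2.14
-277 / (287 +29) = -277 / 316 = -0.88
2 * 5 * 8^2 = 640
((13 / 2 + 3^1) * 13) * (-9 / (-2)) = 2223 / 4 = 555.75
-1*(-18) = 18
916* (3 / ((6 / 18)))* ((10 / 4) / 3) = 6870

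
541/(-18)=-541/18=-30.06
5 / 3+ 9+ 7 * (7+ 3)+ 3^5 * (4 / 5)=4126 / 15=275.07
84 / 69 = 28 / 23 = 1.22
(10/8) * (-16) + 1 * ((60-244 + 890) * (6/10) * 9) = 18962/5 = 3792.40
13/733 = 0.02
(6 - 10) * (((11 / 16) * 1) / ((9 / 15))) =-55 / 12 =-4.58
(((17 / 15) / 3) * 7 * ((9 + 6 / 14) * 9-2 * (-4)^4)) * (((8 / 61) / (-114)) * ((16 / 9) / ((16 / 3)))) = 40664 / 93879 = 0.43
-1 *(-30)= 30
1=1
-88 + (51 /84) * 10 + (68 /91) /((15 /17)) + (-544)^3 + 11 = -439500663643 /2730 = -160989254.08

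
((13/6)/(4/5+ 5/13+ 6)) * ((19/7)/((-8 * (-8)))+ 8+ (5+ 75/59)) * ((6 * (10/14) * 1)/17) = 1598473825/1468905536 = 1.09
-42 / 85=-0.49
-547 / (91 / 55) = -30085 / 91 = -330.60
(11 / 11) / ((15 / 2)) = 0.13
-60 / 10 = -6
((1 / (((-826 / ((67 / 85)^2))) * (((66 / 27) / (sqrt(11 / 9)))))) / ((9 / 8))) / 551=-8978 * sqrt(11) / 54256708275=-0.00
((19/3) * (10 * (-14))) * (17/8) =-11305/6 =-1884.17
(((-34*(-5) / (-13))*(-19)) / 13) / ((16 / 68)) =27455 / 338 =81.23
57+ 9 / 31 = 1776 / 31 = 57.29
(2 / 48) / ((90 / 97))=97 / 2160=0.04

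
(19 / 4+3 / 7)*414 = 2143.93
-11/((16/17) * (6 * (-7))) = 187/672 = 0.28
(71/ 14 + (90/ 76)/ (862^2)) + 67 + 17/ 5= 74584529163/ 988248520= 75.47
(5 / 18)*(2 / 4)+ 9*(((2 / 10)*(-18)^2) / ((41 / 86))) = 1223.44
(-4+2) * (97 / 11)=-194 / 11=-17.64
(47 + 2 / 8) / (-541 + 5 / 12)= -0.09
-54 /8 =-27 /4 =-6.75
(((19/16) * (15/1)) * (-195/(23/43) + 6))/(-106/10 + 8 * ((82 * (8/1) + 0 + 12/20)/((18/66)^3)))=-16700175/677041616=-0.02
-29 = -29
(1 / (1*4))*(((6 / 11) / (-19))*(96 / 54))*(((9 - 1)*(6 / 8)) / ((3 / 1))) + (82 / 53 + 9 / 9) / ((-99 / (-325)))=277027 / 33231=8.34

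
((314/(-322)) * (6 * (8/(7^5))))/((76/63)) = -16956/7344659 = -0.00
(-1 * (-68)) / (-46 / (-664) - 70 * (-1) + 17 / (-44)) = 124168 / 127241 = 0.98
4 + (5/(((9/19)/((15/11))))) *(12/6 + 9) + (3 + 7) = 517/3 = 172.33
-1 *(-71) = 71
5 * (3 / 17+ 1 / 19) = 370 / 323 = 1.15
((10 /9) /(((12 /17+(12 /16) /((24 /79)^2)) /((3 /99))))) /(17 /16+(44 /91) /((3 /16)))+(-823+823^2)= 8188937064080818 /12104751549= 676506.00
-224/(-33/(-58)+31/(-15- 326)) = -142912/305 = -468.56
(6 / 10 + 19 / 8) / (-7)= -17 / 40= -0.42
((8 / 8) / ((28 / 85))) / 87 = 85 / 2436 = 0.03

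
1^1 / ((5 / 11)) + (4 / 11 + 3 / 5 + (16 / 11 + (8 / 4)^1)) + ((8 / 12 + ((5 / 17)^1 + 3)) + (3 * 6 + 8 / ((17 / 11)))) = 94684 / 2805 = 33.76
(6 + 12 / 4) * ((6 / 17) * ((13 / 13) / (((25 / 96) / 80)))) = 82944 / 85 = 975.81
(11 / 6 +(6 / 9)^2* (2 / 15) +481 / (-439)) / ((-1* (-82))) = 94459 / 9719460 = 0.01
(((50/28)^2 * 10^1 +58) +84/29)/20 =263693/56840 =4.64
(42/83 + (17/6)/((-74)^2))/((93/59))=81500417/253615464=0.32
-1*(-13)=13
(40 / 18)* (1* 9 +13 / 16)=785 / 36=21.81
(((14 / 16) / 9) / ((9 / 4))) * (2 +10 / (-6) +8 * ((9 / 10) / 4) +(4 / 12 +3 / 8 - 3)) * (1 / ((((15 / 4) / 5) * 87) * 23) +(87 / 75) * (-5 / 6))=7712537 / 1166983200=0.01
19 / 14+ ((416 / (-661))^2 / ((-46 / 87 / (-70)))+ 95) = 20933725147 / 140688562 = 148.79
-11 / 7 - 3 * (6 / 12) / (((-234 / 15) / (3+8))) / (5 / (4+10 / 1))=253 / 182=1.39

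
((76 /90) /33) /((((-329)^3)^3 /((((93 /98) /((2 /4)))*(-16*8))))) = 150784 /1095378873619309971316951095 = 0.00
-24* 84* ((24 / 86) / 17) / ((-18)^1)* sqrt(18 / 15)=1344* sqrt(30) / 3655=2.01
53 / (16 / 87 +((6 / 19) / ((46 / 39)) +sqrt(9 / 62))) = 2145180482214 / 5271281693 - 229825653399*sqrt(62) / 5271281693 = 63.65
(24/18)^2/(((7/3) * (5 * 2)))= 8/105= 0.08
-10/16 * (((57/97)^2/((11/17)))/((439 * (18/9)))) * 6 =-828495/363488488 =-0.00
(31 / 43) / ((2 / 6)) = 93 / 43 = 2.16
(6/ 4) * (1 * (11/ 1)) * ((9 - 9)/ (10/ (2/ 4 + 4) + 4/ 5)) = 0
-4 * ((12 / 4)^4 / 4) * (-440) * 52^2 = 96370560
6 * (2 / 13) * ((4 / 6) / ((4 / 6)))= 12 / 13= 0.92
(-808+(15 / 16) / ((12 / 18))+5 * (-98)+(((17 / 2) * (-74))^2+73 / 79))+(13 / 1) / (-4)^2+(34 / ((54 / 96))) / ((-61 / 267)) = 182311594319 / 462624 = 394081.57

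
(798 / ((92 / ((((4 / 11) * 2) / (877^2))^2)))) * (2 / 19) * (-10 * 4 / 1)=-53760 / 1646309862077903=-0.00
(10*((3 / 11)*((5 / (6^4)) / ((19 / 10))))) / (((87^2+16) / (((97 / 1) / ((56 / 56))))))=2425 / 34241724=0.00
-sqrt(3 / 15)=-sqrt(5) / 5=-0.45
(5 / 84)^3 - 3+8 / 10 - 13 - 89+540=1291502641 / 2963520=435.80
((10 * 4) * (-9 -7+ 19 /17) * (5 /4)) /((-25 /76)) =2262.12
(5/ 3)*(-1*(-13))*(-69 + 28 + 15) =-1690/ 3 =-563.33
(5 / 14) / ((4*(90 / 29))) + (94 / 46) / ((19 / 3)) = 154801 / 440496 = 0.35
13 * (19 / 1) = 247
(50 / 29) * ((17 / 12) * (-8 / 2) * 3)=-850 / 29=-29.31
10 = 10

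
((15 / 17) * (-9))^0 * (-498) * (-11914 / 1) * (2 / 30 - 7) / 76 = -541271.83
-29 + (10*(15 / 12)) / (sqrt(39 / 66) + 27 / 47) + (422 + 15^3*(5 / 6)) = 55225*sqrt(286) / 25358 + 80587119 / 25358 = 3214.81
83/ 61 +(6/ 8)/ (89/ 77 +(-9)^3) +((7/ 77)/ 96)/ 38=46630887307/ 34296237888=1.36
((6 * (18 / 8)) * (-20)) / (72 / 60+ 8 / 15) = -155.77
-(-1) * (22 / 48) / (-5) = -11 / 120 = -0.09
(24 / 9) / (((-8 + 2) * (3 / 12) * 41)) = -16 / 369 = -0.04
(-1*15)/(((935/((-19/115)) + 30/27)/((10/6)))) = 855/193507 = 0.00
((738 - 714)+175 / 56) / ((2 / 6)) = 651 / 8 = 81.38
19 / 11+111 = 1240 / 11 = 112.73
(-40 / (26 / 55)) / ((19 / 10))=-11000 / 247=-44.53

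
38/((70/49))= 133/5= 26.60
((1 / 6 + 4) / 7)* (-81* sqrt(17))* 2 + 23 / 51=23 / 51 - 675* sqrt(17) / 7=-397.13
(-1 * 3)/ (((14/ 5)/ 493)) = -7395/ 14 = -528.21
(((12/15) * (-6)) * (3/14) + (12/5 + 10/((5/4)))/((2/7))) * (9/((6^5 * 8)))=619/120960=0.01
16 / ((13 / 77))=1232 / 13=94.77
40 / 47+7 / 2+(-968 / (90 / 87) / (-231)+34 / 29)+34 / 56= 17485357 / 1717380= 10.18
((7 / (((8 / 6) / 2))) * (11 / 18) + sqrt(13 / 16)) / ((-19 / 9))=-231 / 76 - 9 * sqrt(13) / 76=-3.47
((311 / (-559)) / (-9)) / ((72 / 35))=10885 / 362232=0.03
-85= -85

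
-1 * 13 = -13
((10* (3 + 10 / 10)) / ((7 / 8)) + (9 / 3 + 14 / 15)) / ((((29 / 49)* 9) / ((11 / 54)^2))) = 0.39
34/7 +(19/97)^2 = 322433/65863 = 4.90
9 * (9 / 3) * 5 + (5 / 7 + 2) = 964 / 7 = 137.71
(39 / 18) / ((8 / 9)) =39 / 16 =2.44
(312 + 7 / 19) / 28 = 5935 / 532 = 11.16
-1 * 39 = -39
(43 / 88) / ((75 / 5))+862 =1137883 / 1320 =862.03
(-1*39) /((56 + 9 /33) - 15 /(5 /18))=-429 /25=-17.16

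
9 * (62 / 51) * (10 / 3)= 620 / 17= 36.47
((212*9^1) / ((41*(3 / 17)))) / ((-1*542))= -5406 / 11111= -0.49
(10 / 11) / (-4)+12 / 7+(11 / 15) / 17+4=217169 / 39270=5.53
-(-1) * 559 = 559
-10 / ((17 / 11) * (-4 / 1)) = 55 / 34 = 1.62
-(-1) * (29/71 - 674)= -47825/71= -673.59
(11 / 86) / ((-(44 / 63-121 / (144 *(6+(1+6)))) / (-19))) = 124488 / 32465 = 3.83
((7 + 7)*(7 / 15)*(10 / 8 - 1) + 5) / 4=199 / 120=1.66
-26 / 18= -13 / 9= -1.44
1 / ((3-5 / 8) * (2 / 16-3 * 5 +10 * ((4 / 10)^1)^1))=-64 / 1653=-0.04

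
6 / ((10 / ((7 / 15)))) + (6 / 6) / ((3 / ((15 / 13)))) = 216 / 325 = 0.66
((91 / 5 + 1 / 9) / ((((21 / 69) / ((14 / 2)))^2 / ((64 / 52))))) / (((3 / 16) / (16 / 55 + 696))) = 4273426743296 / 96525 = 44272745.33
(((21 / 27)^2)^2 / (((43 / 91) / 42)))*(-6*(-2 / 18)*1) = 21.68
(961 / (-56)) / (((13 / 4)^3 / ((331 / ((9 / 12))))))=-10178912 / 46137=-220.62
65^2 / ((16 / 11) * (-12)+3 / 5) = -232375 / 927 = -250.67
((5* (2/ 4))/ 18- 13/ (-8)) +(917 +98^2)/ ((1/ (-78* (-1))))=59086063/ 72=820639.76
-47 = -47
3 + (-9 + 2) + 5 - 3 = -2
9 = 9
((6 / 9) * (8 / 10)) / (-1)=-8 / 15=-0.53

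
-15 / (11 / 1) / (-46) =15 / 506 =0.03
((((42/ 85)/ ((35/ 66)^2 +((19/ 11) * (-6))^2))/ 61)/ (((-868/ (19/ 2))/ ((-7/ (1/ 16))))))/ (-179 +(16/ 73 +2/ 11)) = -620288592/ 1201462899815225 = -0.00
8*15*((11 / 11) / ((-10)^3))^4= 3 / 25000000000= 0.00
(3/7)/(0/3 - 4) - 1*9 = -255/28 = -9.11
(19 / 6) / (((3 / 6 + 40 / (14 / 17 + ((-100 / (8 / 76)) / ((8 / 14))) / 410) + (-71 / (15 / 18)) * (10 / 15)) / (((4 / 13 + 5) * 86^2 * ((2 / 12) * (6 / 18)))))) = -622170010 / 6187267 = -100.56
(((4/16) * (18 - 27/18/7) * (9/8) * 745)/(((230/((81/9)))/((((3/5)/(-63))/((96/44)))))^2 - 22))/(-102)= -7482035/7019171885824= -0.00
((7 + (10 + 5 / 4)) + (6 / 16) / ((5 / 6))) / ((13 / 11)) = 2057 / 130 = 15.82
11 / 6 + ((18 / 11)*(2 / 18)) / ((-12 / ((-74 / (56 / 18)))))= 2027 / 924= 2.19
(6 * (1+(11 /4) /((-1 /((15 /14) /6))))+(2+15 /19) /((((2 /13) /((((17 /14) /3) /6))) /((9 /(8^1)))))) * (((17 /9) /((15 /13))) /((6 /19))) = 1666561 /72576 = 22.96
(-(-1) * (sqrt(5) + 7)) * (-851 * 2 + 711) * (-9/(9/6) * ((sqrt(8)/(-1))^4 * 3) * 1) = 1141632 * sqrt(5) + 7991424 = 10544190.76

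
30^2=900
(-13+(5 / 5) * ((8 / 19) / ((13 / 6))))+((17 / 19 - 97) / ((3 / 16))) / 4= -104441 / 741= -140.95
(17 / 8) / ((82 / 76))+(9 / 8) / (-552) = 118741 / 60352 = 1.97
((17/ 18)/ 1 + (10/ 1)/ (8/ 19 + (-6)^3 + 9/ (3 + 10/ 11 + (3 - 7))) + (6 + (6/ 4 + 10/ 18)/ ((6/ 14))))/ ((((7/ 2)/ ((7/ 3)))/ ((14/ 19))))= 52908212/ 9198603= 5.75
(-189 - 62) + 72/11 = -2689/11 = -244.45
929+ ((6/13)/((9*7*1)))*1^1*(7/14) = 253618/273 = 929.00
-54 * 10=-540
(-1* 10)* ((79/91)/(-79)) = 10/91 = 0.11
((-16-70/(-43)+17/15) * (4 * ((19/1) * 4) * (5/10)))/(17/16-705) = 20766848/7264635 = 2.86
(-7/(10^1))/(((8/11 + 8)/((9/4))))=-231/1280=-0.18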